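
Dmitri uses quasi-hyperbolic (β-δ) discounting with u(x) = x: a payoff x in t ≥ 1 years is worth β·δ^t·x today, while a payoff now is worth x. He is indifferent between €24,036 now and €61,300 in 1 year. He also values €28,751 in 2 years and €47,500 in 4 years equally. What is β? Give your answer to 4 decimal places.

Both payoffs in the second observation are in the future, so β drops out: δ^2·28751 = δ^4·47500 ⇒ δ^2 = 28751/47500 = 0.60528, so δ = 0.77800.
Substituting δ into 24036 = β·δ·61300: β = 24036/(47691.408) ≈ 0.5040.

β ≈ 0.5040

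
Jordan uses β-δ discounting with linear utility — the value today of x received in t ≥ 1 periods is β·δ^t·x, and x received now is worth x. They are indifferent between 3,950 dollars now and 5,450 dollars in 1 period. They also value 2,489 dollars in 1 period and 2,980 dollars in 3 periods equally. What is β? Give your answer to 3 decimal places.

β ≈ 0.793

Both payoffs in the second observation are in the future, so β drops out: δ^1·2489 = δ^3·2980 ⇒ δ^2 = 2489/2980 = 0.83523, so δ = 0.91391.
Now use the now-vs-future pair: 3950 = β·δ·5450 gives β = 3950/(0.91391·5450) ≈ 0.793.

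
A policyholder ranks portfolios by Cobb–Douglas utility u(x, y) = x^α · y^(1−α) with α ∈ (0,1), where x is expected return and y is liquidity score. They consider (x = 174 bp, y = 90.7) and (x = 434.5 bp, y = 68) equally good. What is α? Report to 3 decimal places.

Indifference: 174^α · 90.7^(1−α) = 434.5^α · 68^(1−α).
Taking logs: α·ln 174 + (1−α)·ln 90.7 = α·ln 434.5 + (1−α)·ln 68, i.e. α·-0.915141 = (1−α)·-0.288050.
So α/(1−α) = (-0.288050)/(-0.915141) = 0.314760, and α = 0.314760/1.314760 ≈ 0.239.

α ≈ 0.239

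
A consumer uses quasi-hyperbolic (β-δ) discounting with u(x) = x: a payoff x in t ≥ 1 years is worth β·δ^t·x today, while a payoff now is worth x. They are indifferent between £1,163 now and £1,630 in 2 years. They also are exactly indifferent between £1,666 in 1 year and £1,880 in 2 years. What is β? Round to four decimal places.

β ≈ 0.9086

From the later pair, β·δ^1·1666 = β·δ^2·1880; dividing through, δ = 1666/1880 = 0.88617.
Substituting δ into 1163 = β·δ^2·1630: β = 1163/(1280.035) ≈ 0.9086.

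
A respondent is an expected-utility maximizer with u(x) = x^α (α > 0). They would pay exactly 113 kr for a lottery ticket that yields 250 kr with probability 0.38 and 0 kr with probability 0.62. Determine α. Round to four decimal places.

The lottery's expected utility is 0.38·u(250) + 0.62·u(0) = 0.38·250^α (since u(0) = 0 for α > 0).
Setting u(113) equal to that: 113^α = 0.38·250^α ⇒ (113/250)^α = 0.38.
α = ln(0.38) / ln(113/250) = -0.9675840/-0.7940731 ≈ 1.2185.

α ≈ 1.2185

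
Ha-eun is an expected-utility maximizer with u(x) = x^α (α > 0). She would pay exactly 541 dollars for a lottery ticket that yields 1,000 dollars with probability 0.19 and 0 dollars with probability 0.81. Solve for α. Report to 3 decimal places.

EU(lottery) = 0.19·1000^α + 0.81·0 = 0.19·1000^α.
Setting u(541) equal to that: 541^α = 0.19·1000^α ⇒ (541/1000)^α = 0.19.
Taking logs: α·ln(541/1000) = ln(0.19), so α = -1.660731 / -0.614336 ≈ 2.703.

α ≈ 2.703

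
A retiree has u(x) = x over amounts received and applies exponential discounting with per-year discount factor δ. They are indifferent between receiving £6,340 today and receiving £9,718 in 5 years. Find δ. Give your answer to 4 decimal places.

δ ≈ 0.9181

The payoff in 5 years is discounted by δ^5, so u(6340) = δ^5·u(9718) and δ^5 = u(6340)/u(9718).
With u(x) = x: δ^5 = 6340/9718 = 0.65240.
Taking the 5th root: δ = 0.65240^(1/5) ≈ 0.9181.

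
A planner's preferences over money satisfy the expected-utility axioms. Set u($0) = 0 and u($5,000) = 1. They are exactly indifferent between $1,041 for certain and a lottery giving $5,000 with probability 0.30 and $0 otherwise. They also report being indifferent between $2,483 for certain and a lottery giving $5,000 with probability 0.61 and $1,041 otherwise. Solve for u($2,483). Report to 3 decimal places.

First, u($1,041) = 0.30·u($5,000) + 0.70·u($0) = 0.30.
The second indifference gives u($2,483) = 0.61·u($5,000) + 0.39·u($1,041) = 0.61·1.00 + 0.39·0.30 = 0.7270.

0.727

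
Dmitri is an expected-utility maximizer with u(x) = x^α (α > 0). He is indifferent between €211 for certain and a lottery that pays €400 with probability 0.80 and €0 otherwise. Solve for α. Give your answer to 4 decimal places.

The lottery's expected utility is 0.80·u(400) + 0.20·u(0) = 0.80·400^α (since u(0) = 0 for α > 0).
Indifference: 211^α = 0.80·400^α, so (211/400)^α = 0.80.
Taking logs: α·ln(211/400) = ln(0.80), so α = -0.2231436 / -0.6396064 ≈ 0.3489.

α ≈ 0.3489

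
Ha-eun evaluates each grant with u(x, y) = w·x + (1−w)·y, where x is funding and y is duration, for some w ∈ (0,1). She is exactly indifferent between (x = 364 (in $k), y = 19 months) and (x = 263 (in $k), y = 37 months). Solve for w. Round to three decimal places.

w = 0.151

u(364,19) = u(263,37) means w·364 + (1−w)·19 = w·263 + (1−w)·37.
Rearranging, 101·w − 18·(1−w) = 0.
The marginal rate of substitution is 18/101, so w = 18/(101+18) = 0.151.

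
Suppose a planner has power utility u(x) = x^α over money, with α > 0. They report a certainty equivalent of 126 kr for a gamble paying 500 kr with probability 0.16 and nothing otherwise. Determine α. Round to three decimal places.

α ≈ 1.330

The lottery's expected utility is 0.16·u(500) + 0.84·u(0) = 0.16·500^α (since u(0) = 0 for α > 0).
Indifference: 126^α = 0.16·500^α, so (126/500)^α = 0.16.
Taking logs: α·ln(126/500) = ln(0.16), so α = -1.832581 / -1.378326 ≈ 1.330.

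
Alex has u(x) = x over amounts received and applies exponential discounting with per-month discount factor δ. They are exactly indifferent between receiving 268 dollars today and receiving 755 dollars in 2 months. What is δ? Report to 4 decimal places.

Indifference means u(268) = δ^2 · u(755), so δ^2 = u(268)/u(755).
With u(x) = x: δ^2 = 268/755 = 0.35497.
So δ = 0.35497^(1/2) ≈ 0.5958.

δ ≈ 0.5958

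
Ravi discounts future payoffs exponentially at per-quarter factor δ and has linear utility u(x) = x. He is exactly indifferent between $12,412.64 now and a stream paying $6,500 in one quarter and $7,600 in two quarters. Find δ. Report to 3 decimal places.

δ ≈ 0.920

The stream is worth 6500δ + 7600δ² today, so 6500δ + 7600δ² = 12412.64.
Rearranged: 7600δ² + 6500δ − 12412.64 = 0.
δ = (−6500 + √(6500² + 4·7600·12412.64)) / (2·7600) = (−6500 + √419594256.00) / 15200 ≈ 0.920.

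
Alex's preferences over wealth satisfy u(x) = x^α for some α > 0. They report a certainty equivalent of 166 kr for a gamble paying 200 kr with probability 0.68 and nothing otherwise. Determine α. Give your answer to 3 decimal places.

EU(lottery) = 0.68·200^α + 0.32·0 = 0.68·200^α.
Equating: 166^α = 0.68·200^α, i.e. 0.8300^α = 0.68.
Take logs: α = ln 0.68 / ln(166/200) ≈ 2.06979.

α ≈ 2.070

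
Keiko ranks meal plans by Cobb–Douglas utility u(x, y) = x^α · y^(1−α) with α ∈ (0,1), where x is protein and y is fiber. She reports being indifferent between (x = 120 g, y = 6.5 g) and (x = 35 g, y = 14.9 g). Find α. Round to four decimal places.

α ≈ 0.4024

The Cobb–Douglas utilities coincide, so 120^α·6.5^(1−α) = 35^α·14.9^(1−α).
Taking logs: α·ln 120 + (1−α)·ln 6.5 = α·ln 35 + (1−α)·ln 14.9, i.e. α·1.2321437 = (1−α)·0.8295590.
So α/(1−α) = (0.8295590)/(1.2321437) = 0.6732648, and α = 0.6732648/1.6732648 ≈ 0.4024.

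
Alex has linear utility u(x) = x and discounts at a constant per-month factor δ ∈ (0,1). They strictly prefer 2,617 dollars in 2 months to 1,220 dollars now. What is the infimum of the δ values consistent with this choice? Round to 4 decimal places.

Under u(x) = x this choice says 1220 < δ^2·2617.
Hence δ^2 > 1220/2617 = 0.46618, and x ↦ x^(1/2) is increasing on (0,∞).
δ > 0.46618^(1/2) = 0.6828.

δ > 0.6828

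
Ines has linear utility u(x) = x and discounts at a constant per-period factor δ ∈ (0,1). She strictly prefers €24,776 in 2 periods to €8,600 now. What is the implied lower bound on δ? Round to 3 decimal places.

The preference means 8600 < δ^2·24776.
So δ^2 > 8600/24776 = 0.34711; taking the square root of both positive sides preserves the inequality.
δ > 0.34711^(1/2) = 0.589.

δ > 0.589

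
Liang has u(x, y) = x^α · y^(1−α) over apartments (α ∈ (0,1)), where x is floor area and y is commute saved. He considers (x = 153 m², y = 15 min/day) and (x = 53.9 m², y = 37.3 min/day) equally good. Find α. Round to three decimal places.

Indifference: 153^α · 15^(1−α) = 53.9^α · 37.3^(1−α).
Rearrange to (153/53.9)^α = (37.3/15)^(1−α) and take logs: α·1.043307 = (1−α)·0.910943.
With A = 1.043307 and B = 0.910943: α·A = (1−α)·B, so α = B/(A+B) = 0.910943/1.954250 ≈ 0.466.

α ≈ 0.466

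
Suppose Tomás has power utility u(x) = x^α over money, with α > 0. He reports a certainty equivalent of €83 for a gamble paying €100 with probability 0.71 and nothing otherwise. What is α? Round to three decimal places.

The lottery's expected utility is 0.71·u(100) + 0.29·u(0) = 0.71·100^α (since u(0) = 0 for α > 0).
Equating: 83^α = 0.71·100^α, i.e. 0.8300^α = 0.71.
Take logs: α = ln 0.71 / ln(83/100) ≈ 1.83809.

α ≈ 1.838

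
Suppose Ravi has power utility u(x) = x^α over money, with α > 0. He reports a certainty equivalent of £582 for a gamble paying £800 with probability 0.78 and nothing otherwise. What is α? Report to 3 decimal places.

EU(lottery) = 0.78·800^α + 0.22·0 = 0.78·800^α.
Equating: 582^α = 0.78·800^α, i.e. 0.7275^α = 0.78.
Taking logs: α·ln(582/800) = ln(0.78), so α = -0.248461 / -0.318141 ≈ 0.781.

α ≈ 0.781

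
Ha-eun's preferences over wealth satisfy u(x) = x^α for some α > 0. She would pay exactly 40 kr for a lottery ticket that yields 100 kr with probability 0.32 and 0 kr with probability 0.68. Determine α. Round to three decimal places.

EU(lottery) = 0.32·100^α + 0.68·0 = 0.32·100^α.
Equating: 40^α = 0.32·100^α, i.e. 0.4000^α = 0.32.
Taking logs: α·ln(40/100) = ln(0.32), so α = -1.139434 / -0.916291 ≈ 1.244.

α ≈ 1.244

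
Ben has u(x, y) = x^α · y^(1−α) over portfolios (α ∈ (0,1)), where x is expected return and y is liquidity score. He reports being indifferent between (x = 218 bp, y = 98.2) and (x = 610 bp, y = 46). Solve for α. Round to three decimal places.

α ≈ 0.424

Indifference: 218^α · 98.2^(1−α) = 610^α · 46^(1−α).
Rearrange to (218/610)^α = (46/98.2)^(1−α) and take logs: α·-1.028964 = (1−α)·-0.758365.
With A = -1.028964 and B = -0.758365: α·A = (1−α)·B, so α = B/(A+B) = -0.758365/-1.787329 ≈ 0.424.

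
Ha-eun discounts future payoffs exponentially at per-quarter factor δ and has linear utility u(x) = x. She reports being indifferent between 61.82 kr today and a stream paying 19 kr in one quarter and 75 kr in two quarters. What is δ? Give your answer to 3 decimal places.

Equating present values: 61.82 = 19δ + 75δ².
Rearranged: 75δ² + 19δ − 61.82 = 0.
δ = (−19 + √(19² + 4·75·61.82)) / (2·75) = (−19 + √18907.00) / 150 ≈ 0.790.

δ ≈ 0.790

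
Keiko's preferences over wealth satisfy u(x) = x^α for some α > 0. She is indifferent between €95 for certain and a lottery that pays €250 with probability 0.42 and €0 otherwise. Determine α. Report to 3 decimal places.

α ≈ 0.897

The lottery's expected utility is 0.42·u(250) + 0.58·u(0) = 0.42·250^α (since u(0) = 0 for α > 0).
Setting u(95) equal to that: 95^α = 0.42·250^α ⇒ (95/250)^α = 0.42.
Take logs: α = ln 0.42 / ln(95/250) ≈ 0.89656.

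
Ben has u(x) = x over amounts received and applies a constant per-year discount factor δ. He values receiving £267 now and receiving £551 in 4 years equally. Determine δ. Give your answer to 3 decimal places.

δ ≈ 0.834

Indifference means u(267) = δ^4 · u(551), so δ^4 = u(267)/u(551).
With u(x) = x: δ^4 = 267/551 = 0.48457.
So δ = 0.48457^(1/4) ≈ 0.834.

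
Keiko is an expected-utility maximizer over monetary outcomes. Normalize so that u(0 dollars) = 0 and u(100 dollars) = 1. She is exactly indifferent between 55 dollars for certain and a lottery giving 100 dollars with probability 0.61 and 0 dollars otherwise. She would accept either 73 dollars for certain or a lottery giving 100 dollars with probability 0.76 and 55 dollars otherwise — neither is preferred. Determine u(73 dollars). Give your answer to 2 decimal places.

First, u(55 dollars) = 0.61·u(100 dollars) + 0.39·u(0 dollars) = 0.61.
Then u(73 dollars) = 0.76·u(100 dollars) + 0.24·u(55 dollars) = 0.76·1.00 + 0.24·0.61 = 0.9064.

0.91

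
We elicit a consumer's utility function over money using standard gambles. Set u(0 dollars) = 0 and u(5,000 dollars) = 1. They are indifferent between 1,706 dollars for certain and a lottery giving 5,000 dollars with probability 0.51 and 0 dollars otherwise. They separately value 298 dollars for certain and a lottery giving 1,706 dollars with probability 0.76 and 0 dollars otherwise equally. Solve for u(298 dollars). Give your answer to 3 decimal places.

0.388

First, u(1,706 dollars) = 0.51·u(5,000 dollars) + 0.49·u(0 dollars) = 0.51.
The second indifference gives u(298 dollars) = 0.76·u(1,706 dollars) + 0.24·u(0 dollars) = 0.76·0.51 + 0.24·0.00 = 0.3876.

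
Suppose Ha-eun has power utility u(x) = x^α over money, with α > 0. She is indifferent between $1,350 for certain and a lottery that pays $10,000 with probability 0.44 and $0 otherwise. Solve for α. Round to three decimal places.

Since u(0) = 0, the lottery's EU is 0.44·10000^α.
Indifference: 1350^α = 0.44·10000^α, so (1350/10000)^α = 0.44.
Take logs: α = ln 0.44 / ln(1350/10000) ≈ 0.40998.

α ≈ 0.410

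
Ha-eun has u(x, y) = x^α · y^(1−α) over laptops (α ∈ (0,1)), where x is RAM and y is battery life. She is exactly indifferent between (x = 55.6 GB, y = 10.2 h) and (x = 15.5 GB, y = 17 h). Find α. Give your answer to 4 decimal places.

α ≈ 0.2857

Indifference: 55.6^α · 10.2^(1−α) = 15.5^α · 17^(1−α).
Taking logs: α·ln 55.6 + (1−α)·ln 10.2 = α·ln 15.5 + (1−α)·ln 17, i.e. α·1.2773432 = (1−α)·0.5108256.
So α/(1−α) = (0.5108256)/(1.2773432) = 0.3999126, and α = 0.3999126/1.3999126 ≈ 0.2857.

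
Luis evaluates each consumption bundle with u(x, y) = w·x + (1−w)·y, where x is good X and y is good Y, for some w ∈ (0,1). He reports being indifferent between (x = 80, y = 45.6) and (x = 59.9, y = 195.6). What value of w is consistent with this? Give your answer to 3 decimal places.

Indifference: w·80 + (1−w)·45.6 = w·59.9 + (1−w)·195.6.
Rearranging, 20.1·w − 150·(1−w) = 0.
Hence w = 150/(20.1+150) = 150/170.1 = 0.882.

w = 0.882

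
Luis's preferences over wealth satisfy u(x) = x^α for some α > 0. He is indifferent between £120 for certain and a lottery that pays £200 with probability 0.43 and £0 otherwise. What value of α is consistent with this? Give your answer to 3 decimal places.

Since u(0) = 0, the lottery's EU is 0.43·200^α.
Equating: 120^α = 0.43·200^α, i.e. 0.6000^α = 0.43.
Take logs: α = ln 0.43 / ln(120/200) ≈ 1.65217.

α ≈ 1.652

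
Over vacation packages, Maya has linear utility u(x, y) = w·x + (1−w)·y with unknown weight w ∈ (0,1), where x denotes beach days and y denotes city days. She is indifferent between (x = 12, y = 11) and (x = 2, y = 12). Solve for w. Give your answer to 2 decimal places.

Indifference: w·12 + (1−w)·11 = w·2 + (1−w)·12.
Collecting terms: w·10 = (1−w)·1.
The marginal rate of substitution is 1/10, so w = 1/(10+1) = 0.09.

w = 0.09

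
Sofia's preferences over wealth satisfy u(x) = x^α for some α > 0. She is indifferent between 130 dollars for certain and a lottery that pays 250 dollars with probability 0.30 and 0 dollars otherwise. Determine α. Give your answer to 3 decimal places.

α ≈ 1.841

EU(lottery) = 0.30·250^α + 0.70·0 = 0.30·250^α.
Setting u(130) equal to that: 130^α = 0.30·250^α ⇒ (130/250)^α = 0.30.
α = ln(0.30) / ln(130/250) = -1.203973/-0.653926 ≈ 1.841.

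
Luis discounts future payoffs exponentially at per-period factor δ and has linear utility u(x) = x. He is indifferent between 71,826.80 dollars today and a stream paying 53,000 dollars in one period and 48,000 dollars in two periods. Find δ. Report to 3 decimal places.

The stream is worth 53000δ + 48000δ² today, so 53000δ + 48000δ² = 71826.80.
So 48000δ² + 53000δ − 71826.80 = 0.
The positive root is δ = [−53000 + √(53000² + 4·48000·71826.80)] / (2·48000) = (−53000 + 128840.000)/96000 ≈ 0.790.

δ ≈ 0.790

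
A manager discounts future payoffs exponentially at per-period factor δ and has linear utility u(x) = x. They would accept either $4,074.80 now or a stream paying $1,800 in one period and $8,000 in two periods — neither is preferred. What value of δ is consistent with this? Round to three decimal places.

The stream is worth 1800δ + 8000δ² today, so 1800δ + 8000δ² = 4074.80.
So 8000δ² + 1800δ − 4074.80 = 0.
By the quadratic formula (taking the positive root), δ = (−1800 + √133633600.00) / 16000 ≈ 0.610.

δ ≈ 0.610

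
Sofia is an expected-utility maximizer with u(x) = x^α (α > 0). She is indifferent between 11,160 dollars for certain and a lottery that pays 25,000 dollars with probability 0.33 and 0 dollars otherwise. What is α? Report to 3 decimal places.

α ≈ 1.375

EU(lottery) = 0.33·25000^α + 0.67·0 = 0.33·25000^α.
Equating: 11160^α = 0.33·25000^α, i.e. 0.4464^α = 0.33.
Take logs: α = ln 0.33 / ln(11160/25000) ≈ 1.37459.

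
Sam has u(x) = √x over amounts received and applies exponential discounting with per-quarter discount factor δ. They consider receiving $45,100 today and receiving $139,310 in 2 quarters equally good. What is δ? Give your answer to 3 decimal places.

Indifference means u(45100) = δ^2 · u(139310), so δ^2 = u(45100)/u(139310).
Since u(x) = √x, δ^2 = √(45100/139310) = 0.56898.
Hence δ = (0.56898)^(1/2) = 0.75431.

δ ≈ 0.754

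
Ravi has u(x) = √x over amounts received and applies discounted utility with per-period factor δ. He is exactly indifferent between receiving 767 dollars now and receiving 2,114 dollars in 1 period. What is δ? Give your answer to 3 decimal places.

Indifference means u(767) = δ · u(2114), so δ = u(767)/u(2114).
With u(x) = √x: δ = √767/√2114 = √(767/2114) = 0.60234.

δ ≈ 0.602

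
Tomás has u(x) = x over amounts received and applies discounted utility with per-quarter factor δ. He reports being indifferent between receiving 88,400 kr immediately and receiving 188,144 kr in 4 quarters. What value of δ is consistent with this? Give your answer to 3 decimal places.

δ ≈ 0.828

The payoff in 4 quarters is discounted by δ^4, so u(88400) = δ^4·u(188144) and δ^4 = u(88400)/u(188144).
With u(x) = x: δ^4 = 88400/188144 = 0.46985.
Taking the 4th root: δ = 0.46985^(1/4) ≈ 0.828.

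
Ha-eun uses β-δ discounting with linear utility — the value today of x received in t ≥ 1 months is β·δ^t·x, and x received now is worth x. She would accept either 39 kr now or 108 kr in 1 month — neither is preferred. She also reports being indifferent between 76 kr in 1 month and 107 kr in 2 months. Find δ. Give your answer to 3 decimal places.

The second indifference involves only future payoffs, so β cancels: β·δ^1·76 = β·δ^2·107, giving δ = 76/107 = 0.71028.

δ ≈ 0.710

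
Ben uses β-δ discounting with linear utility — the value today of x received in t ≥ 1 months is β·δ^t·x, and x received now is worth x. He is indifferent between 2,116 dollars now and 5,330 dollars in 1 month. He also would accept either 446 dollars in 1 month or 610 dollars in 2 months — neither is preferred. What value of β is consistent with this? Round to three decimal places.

β ≈ 0.543

From the later pair, β·δ^1·446 = β·δ^2·610; dividing through, δ = 446/610 = 0.73115.
The first indifference: 2116 = β·δ·5330, so β = 2116/(δ·5330) = 2116/(0.73115·5330) ≈ 0.543.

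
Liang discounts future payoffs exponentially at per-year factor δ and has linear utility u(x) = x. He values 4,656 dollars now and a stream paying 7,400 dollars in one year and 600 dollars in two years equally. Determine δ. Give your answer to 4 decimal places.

Present value of the stream is 7400·δ + 600·δ². Indifference gives 7400δ + 600δ² = 4656.
So 600δ² + 7400δ − 4656 = 0.
By the quadratic formula (taking the positive root), δ = (−7400 + √65934400.00) / 1200 ≈ 0.6000.

δ ≈ 0.6000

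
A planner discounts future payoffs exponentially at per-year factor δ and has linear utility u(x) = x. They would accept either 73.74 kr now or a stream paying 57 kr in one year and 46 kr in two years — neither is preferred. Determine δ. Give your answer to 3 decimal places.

Present value of the stream is 57·δ + 46·δ². Indifference gives 57δ + 46δ² = 73.74.
That is, 46δ² + 57δ − 73.74 = 0, a quadratic in δ.
δ = (−57 + √(57² + 4·46·73.74)) / (2·46) = (−57 + √16817.16) / 92 ≈ 0.790.

δ ≈ 0.790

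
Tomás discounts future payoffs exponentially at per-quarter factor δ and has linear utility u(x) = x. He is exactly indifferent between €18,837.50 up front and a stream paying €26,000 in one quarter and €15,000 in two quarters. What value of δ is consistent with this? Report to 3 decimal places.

δ ≈ 0.550

Present value of the stream is 26000·δ + 15000·δ². Indifference gives 26000δ + 15000δ² = 18837.50.
That is, 15000δ² + 26000δ − 18837.50 = 0, a quadratic in δ.
By the quadratic formula (taking the positive root), δ = (−26000 + √1806250000.00) / 30000 ≈ 0.550.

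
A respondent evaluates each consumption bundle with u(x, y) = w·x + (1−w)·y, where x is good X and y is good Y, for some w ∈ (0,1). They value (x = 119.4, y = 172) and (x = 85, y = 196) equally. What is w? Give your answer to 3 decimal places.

w = 0.411

Equating utilities: w·119.4 + (1−w)·172 = w·85 + (1−w)·196.
w·(119.4−85) = (1−w)·(196−172), i.e. w·34.4 = (1−w)·24.
So w/(1−w) = 24/34.4 = 0.6977, giving w = 24/(34.4+24) = 0.411.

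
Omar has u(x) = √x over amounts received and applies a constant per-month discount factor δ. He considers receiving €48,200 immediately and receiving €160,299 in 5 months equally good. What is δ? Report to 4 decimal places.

δ ≈ 0.8868

Equating discounted utilities: u(48200) = δ^5·u(160299) ⇒ δ^5 = u(48200)/u(160299).
With u(x) = √x: δ^5 = √48200/√160299 = √(48200/160299) = 0.54835.
So δ = 0.54835^(1/5) ≈ 0.8868.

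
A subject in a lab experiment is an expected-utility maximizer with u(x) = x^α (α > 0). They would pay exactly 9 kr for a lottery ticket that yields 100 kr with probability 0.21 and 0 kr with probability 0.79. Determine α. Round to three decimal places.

EU(lottery) = 0.21·100^α + 0.79·0 = 0.21·100^α.
Indifference: 9^α = 0.21·100^α, so (9/100)^α = 0.21.
α = ln(0.21) / ln(9/100) = -1.560648/-2.407946 ≈ 0.648.

α ≈ 0.648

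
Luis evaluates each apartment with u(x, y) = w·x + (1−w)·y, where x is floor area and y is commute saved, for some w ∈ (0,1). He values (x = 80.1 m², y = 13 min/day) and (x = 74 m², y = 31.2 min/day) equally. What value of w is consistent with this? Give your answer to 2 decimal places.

w = 0.75

Equating utilities: w·80.1 + (1−w)·13 = w·74 + (1−w)·31.2.
Rearranging, 6.1·w − 18.2·(1−w) = 0.
So w/(1−w) = 18.2/6.1 = 2.9836, giving w = 18.2/(6.1+18.2) = 0.75.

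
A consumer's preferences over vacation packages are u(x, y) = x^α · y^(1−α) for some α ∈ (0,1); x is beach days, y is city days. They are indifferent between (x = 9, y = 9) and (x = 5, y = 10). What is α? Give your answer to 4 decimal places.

Set the two utilities equal: 9^α·9^(1−α) = 5^α·10^(1−α).
Rearrange to (9/5)^α = (10/9)^(1−α) and take logs: α·0.5877867 = (1−α)·0.1053605.
Thus α·(0.6931472) = 0.1053605, so α = 0.1053605/0.6931472 ≈ 0.1520.

α ≈ 0.1520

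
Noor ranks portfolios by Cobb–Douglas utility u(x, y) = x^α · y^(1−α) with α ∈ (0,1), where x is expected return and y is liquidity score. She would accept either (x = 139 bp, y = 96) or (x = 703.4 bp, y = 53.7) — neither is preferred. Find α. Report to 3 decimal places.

α ≈ 0.264

Set the two utilities equal: 139^α·96^(1−α) = 703.4^α·53.7^(1−α).
(139/703.4)^α = (53.7/96)^(1−α); take logs: α·ln(139/703.4) = (1−α)·ln(53.7/96), i.e. α·-1.621452 = (1−α)·-0.580935.
So α/(1−α) = (-0.580935)/(-1.621452) = 0.358281, and α = 0.358281/1.358281 ≈ 0.264.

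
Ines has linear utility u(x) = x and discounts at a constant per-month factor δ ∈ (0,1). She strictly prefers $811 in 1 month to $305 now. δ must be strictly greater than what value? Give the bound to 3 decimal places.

The preference means 305 < δ·811.
So δ > 305/811 = 0.37608.

δ > 0.376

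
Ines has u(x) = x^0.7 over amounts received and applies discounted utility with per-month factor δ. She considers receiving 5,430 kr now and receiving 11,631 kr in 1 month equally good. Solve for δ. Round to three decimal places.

δ ≈ 0.587

Equating discounted utilities: u(5430) = δ·u(11631) ⇒ δ = u(5430)/u(11631).
With u(x) = x^0.7: δ = 5430^0.7/11631^0.7 = (5430/11631)^0.7 = 0.58672.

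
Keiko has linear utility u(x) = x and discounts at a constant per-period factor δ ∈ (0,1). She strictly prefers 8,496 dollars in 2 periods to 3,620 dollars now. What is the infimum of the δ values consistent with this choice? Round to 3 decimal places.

Under u(x) = x this choice says 3620 < δ^2·8496.
Dividing by 8496: δ^2 > 0.42608. Both sides are positive, so the square root keeps the direction.
δ > 0.42608^(1/2) = 0.653.

δ > 0.653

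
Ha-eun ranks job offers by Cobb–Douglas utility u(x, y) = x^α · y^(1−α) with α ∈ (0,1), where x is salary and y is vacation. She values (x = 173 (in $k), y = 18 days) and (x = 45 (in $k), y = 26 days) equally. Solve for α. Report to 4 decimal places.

Set the two utilities equal: 173^α·18^(1−α) = 45^α·26^(1−α).
(173/45)^α = (26/18)^(1−α); take logs: α·ln(173/45) = (1−α)·ln(26/18), i.e. α·1.3466291 = (1−α)·0.3677248.
So α/(1−α) = (0.3677248)/(1.3466291) = 0.2730706, and α = 0.2730706/1.2730706 ≈ 0.2145.

α ≈ 0.2145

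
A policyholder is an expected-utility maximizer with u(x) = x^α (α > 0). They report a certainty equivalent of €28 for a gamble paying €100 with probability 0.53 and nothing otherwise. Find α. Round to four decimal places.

The lottery's expected utility is 0.53·u(100) + 0.47·u(0) = 0.53·100^α (since u(0) = 0 for α > 0).
Equating: 28^α = 0.53·100^α, i.e. 0.2800^α = 0.53.
α = ln(0.53) / ln(28/100) = -0.6348783/-1.2729657 ≈ 0.4987.

α ≈ 0.4987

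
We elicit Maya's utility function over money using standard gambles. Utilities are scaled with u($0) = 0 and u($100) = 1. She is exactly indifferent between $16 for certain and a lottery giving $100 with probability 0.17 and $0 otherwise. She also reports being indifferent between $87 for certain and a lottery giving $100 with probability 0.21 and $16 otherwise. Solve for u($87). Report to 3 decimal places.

0.344

From the first indifference, u($16) = 0.17·u($100) + 0.83·u($0) = 0.17·1 + 0.83·0 = 0.17.
Chaining: u($87) = 0.21·1.00 + 0.79·0.17 = 0.3443.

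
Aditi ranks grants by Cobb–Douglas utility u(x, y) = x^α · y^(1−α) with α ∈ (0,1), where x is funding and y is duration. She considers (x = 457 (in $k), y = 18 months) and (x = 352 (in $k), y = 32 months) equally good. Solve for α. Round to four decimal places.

α ≈ 0.6879

Indifference: 457^α · 18^(1−α) = 352^α · 32^(1−α).
Taking logs: α·ln 457 + (1−α)·ln 18 = α·ln 352 + (1−α)·ln 32, i.e. α·0.2610522 = (1−α)·0.5753641.
Thus α·(0.8364163) = 0.5753641, so α = 0.5753641/0.8364163 ≈ 0.6879.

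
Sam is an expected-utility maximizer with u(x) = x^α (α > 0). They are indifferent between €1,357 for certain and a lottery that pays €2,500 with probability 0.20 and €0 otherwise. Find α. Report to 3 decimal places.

α ≈ 2.634

EU(lottery) = 0.20·2500^α + 0.80·0 = 0.20·2500^α.
Equating: 1357^α = 0.20·2500^α, i.e. 0.5428^α = 0.20.
α = ln(0.20) / ln(1357/2500) = -1.609438/-0.611014 ≈ 2.634.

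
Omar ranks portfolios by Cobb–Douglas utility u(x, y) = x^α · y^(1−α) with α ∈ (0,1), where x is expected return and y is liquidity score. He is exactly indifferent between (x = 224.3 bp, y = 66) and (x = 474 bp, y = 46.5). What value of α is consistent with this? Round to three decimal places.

α ≈ 0.319

The Cobb–Douglas utilities coincide, so 224.3^α·66^(1−α) = 474^α·46.5^(1−α).
Taking logs: α·ln 224.3 + (1−α)·ln 66 = α·ln 474 + (1−α)·ln 46.5, i.e. α·-0.748223 = (1−α)·-0.350202.
So α/(1−α) = (-0.350202)/(-0.748223) = 0.468045, and α = 0.468045/1.468045 ≈ 0.319.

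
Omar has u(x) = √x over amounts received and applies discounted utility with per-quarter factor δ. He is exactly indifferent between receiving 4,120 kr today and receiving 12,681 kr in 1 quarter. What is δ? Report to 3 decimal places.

δ ≈ 0.570

Equating discounted utilities: u(4120) = δ·u(12681) ⇒ δ = u(4120)/u(12681).
With u(x) = √x: δ = √4120/√12681 = √(4120/12681) = 0.57000.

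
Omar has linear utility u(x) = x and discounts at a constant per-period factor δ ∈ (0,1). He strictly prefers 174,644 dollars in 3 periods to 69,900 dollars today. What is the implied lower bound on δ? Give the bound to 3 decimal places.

Under u(x) = x this choice says 69900 < δ^3·174644.
Dividing by 174644: δ^3 > 0.40024. Both sides are positive, so the cube root keeps the direction.
δ > (69900/174644)^(1/3) ≈ 0.737.

δ > 0.737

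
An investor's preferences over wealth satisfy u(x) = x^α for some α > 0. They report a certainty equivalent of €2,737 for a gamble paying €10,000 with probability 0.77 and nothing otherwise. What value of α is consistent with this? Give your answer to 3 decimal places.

The lottery's expected utility is 0.77·u(10000) + 0.23·u(0) = 0.77·10000^α (since u(0) = 0 for α > 0).
Equating: 2737^α = 0.77·10000^α, i.e. 0.2737^α = 0.77.
Take logs: α = ln 0.77 / ln(2737/10000) ≈ 0.20171.

α ≈ 0.202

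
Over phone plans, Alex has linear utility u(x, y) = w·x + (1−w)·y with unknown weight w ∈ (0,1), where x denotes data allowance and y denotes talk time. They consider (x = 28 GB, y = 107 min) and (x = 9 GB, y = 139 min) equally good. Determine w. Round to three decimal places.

Indifference: w·28 + (1−w)·107 = w·9 + (1−w)·139.
Collecting terms: w·19 = (1−w)·32.
So w/(1−w) = 32/19 = 1.6842, giving w = 32/(19+32) = 0.627.

w = 0.627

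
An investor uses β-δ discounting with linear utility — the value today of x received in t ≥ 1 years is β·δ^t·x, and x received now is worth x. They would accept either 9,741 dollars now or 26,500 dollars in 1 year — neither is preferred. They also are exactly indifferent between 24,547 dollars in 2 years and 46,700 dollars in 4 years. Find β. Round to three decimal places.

From the later pair, β·δ^2·24547 = β·δ^4·46700; dividing through, δ^2 = 24547/46700 = 0.52563, so δ = 0.72500.
Substituting δ into 9741 = β·δ·26500: β = 9741/(19212.622) ≈ 0.507.

β ≈ 0.507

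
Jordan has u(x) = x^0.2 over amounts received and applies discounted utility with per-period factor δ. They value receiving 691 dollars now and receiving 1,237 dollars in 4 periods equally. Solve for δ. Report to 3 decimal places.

δ ≈ 0.971

Equating discounted utilities: u(691) = δ^4·u(1237) ⇒ δ^4 = u(691)/u(1237).
With u(x) = x^0.2: δ^4 = 691^0.2/1237^0.2 = (691/1237)^0.2 = 0.89006.
So δ = 0.89006^(1/4) ≈ 0.971.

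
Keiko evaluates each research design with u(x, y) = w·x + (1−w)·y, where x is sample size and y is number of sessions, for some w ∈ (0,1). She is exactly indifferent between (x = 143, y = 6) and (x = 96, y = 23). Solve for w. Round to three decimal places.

Equating utilities: w·143 + (1−w)·6 = w·96 + (1−w)·23.
Rearranging, 47·w − 17·(1−w) = 0.
The marginal rate of substitution is 17/47, so w = 17/(47+17) = 0.266.

w = 0.266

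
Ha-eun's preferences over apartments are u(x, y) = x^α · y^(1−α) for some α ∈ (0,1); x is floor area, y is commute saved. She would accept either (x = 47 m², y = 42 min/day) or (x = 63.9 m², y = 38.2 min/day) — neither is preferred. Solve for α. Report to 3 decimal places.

α ≈ 0.236

Set the two utilities equal: 47^α·42^(1−α) = 63.9^α·38.2^(1−α).
Taking logs: α·ln 47 + (1−α)·ln 42 = α·ln 63.9 + (1−α)·ln 38.2, i.e. α·-0.307172 = (1−α)·-0.094834.
So α/(1−α) = (-0.094834)/(-0.307172) = 0.308733, and α = 0.308733/1.308733 ≈ 0.236.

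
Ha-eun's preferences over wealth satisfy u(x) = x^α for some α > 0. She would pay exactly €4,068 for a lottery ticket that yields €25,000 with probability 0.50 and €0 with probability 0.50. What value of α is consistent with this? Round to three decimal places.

Since u(0) = 0, the lottery's EU is 0.50·25000^α.
Indifference: 4068^α = 0.50·25000^α, so (4068/25000)^α = 0.50.
Taking logs: α·ln(4068/25000) = ln(0.50), so α = -0.693147 / -1.815724 ≈ 0.382.

α ≈ 0.382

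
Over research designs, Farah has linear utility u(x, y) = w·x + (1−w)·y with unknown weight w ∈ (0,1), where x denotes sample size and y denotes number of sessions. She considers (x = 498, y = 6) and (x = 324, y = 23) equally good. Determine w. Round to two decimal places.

Indifference: w·498 + (1−w)·6 = w·324 + (1−w)·23.
Rearranging, 174·w − 17·(1−w) = 0.
So w/(1−w) = 17/174 = 0.0977, giving w = 17/(174+17) = 0.09.

w = 0.09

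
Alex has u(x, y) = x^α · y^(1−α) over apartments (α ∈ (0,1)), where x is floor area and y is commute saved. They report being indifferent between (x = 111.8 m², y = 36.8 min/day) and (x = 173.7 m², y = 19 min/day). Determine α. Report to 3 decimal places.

α ≈ 0.600

Indifference: 111.8^α · 36.8^(1−α) = 173.7^α · 19^(1−α).
(111.8/173.7)^α = (19/36.8)^(1−α); take logs: α·ln(111.8/173.7) = (1−α)·ln(19/36.8), i.e. α·-0.440618 = (1−α)·-0.661059.
With A = -0.440618 and B = -0.661059: α·A = (1−α)·B, so α = B/(A+B) = -0.661059/-1.101677 ≈ 0.600.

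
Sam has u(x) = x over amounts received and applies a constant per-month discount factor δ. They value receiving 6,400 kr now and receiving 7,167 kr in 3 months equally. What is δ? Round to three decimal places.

The payoff in 3 months is discounted by δ^3, so u(6400) = δ^3·u(7167) and δ^3 = u(6400)/u(7167).
With u(x) = x: δ^3 = 6400/7167 = 0.89298.
Taking the cube root: δ = 0.89298^(1/3) ≈ 0.963.

δ ≈ 0.963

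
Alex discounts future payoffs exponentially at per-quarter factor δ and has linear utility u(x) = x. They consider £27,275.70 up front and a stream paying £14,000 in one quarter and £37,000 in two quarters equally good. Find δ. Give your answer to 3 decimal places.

Present value of the stream is 14000·δ + 37000·δ². Indifference gives 14000δ + 37000δ² = 27275.70.
Rearranged: 37000δ² + 14000δ − 27275.70 = 0.
By the quadratic formula (taking the positive root), δ = (−14000 + √4232803600.00) / 74000 ≈ 0.690.

δ ≈ 0.690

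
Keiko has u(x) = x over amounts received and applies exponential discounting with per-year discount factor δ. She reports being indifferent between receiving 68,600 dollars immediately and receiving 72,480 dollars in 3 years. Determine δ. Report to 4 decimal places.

Equating discounted utilities: u(68600) = δ^3·u(72480) ⇒ δ^3 = u(68600)/u(72480).
With u(x) = x: δ^3 = 68600/72480 = 0.94647.
So δ = 0.94647^(1/3) ≈ 0.9818.

δ ≈ 0.9818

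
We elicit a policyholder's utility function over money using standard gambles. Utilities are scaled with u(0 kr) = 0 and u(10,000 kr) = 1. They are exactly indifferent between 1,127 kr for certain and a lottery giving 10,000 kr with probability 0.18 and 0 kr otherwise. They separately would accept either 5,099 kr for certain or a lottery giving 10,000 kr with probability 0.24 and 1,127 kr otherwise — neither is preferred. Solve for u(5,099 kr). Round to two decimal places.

First, u(1,127 kr) = 0.18·u(10,000 kr) + 0.82·u(0 kr) = 0.18.
Chaining: u(5,099 kr) = 0.24·1.00 + 0.76·0.18 = 0.3768.

0.38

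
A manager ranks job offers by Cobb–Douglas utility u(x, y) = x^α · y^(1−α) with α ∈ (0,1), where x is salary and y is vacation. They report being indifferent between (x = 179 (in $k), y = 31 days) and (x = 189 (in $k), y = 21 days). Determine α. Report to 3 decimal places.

α ≈ 0.878

Set the two utilities equal: 179^α·31^(1−α) = 189^α·21^(1−α).
(179/189)^α = (21/31)^(1−α); take logs: α·ln(179/189) = (1−α)·ln(21/31), i.e. α·-0.054361 = (1−α)·-0.389465.
With A = -0.054361 and B = -0.389465: α·A = (1−α)·B, so α = B/(A+B) = -0.389465/-0.443826 ≈ 0.878.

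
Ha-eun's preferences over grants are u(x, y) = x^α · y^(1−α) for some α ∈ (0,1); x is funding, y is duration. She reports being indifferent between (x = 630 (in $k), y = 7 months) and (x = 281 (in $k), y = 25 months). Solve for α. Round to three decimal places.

Set the two utilities equal: 630^α·7^(1−α) = 281^α·25^(1−α).
(630/281)^α = (25/7)^(1−α); take logs: α·ln(630/281) = (1−α)·ln(25/7), i.e. α·0.807365 = (1−α)·1.272966.
So α/(1−α) = (1.272966)/(0.807365) = 1.576692, and α = 1.576692/2.576692 ≈ 0.612.

α ≈ 0.612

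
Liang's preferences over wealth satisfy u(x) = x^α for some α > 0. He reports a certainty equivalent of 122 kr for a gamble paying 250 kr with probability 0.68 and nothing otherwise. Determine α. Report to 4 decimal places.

Since u(0) = 0, the lottery's EU is 0.68·250^α.
Indifference: 122^α = 0.68·250^α, so (122/250)^α = 0.68.
Taking logs: α·ln(122/250) = ln(0.68), so α = -0.3856625 / -0.7174399 ≈ 0.5376.

α ≈ 0.5376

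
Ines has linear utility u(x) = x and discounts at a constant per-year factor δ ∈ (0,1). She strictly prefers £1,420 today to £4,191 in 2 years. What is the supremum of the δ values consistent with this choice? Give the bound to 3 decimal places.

Comparing present values: 1420 > δ^2·4191.
So δ^2 < 1420/4191 = 0.33882; taking the square root of both positive sides preserves the inequality.
δ < (1420/4191)^(1/2) ≈ 0.582.

δ < 0.582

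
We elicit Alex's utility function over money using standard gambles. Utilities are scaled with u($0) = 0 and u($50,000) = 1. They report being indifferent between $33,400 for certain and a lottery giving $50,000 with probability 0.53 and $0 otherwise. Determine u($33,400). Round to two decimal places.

0.53

u($33,400) equals the lottery's expected utility: 0.53·1 + 0.47·0 = 0.53.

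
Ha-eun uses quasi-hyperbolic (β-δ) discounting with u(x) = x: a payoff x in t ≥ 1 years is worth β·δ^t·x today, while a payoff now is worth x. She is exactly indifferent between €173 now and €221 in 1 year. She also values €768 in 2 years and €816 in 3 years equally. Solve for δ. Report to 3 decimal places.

From the later pair, β·δ^2·768 = β·δ^3·816; dividing through, δ = 768/816 = 0.94118.

δ ≈ 0.941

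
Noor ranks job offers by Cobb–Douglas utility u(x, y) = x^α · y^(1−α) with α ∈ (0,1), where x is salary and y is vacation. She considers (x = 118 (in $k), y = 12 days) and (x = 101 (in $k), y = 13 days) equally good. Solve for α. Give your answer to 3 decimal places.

α ≈ 0.340

Set the two utilities equal: 118^α·12^(1−α) = 101^α·13^(1−α).
(118/101)^α = (13/12)^(1−α); take logs: α·ln(118/101) = (1−α)·ln(13/12), i.e. α·0.155564 = (1−α)·0.080043.
Thus α·(0.235607) = 0.080043, so α = 0.080043/0.235607 ≈ 0.340.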